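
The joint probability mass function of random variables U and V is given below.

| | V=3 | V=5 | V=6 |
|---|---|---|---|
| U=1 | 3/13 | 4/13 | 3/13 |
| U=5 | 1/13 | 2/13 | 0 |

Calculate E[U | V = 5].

P(V = 5) = 6/13.
Σ U·P over the event = 1·(4/13) + 5·(2/13) = 14/13.
E[U | V = 5] = (14/13) / (6/13) = 7/3.

7/3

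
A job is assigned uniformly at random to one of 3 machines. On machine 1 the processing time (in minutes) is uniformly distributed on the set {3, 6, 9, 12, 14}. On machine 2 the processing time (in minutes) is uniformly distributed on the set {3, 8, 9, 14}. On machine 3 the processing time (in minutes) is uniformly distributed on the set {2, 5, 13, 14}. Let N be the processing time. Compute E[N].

43/5

E[N | machine 1] = (3+6+9+12+14)/5 = 44/5.
E[N | machine 2] = (3+8+9+14)/4 = 17/2.
E[N | machine 3] = (2+5+13+14)/4 = 17/2.
By the law of total expectation,
E[N] = (1/3)·(44/5) + (1/3)·(17/2) + (1/3)·(17/2) = 43/5.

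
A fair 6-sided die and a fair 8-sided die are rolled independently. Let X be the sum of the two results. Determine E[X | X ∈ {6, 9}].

84/11

P(X ∈ {6, 9}) = 11/48.
Σ over the event: 6·5/48 + 9·1/8 = 7/4.
E[X | X ∈ {6, 9}] = (7/4) / (11/48) = 84/11.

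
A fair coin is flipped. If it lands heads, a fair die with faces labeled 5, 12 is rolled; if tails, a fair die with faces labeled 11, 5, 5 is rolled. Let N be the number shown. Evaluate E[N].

31/4

E[N | heads] = (5+12)/2 = 17/2.
E[N | tails] = (11+5+5)/3 = 7.
E[N] = (1/2)·(17/2) + (1/2)·(7) = 31/4.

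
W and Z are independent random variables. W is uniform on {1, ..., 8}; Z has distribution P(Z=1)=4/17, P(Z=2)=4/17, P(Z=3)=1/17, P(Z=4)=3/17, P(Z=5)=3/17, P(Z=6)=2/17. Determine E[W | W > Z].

473/82

P(W > Z) = 41/68.
Summing W·P(x,y) over outcomes with W > Z gives 473/136.
E[W | W > Z] = (473/136) / (41/68) = 473/82.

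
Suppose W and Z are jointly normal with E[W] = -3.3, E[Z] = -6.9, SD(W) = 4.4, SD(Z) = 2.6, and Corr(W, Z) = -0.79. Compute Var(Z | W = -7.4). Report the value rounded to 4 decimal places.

2.5411

Var(Z | W=x) = (1 − ρ²)·σ_Z².
Var(Z | W=-7.4) = (2.6)²·(1 − (-0.79)²) = 6.76·0.3759 = 2.5411.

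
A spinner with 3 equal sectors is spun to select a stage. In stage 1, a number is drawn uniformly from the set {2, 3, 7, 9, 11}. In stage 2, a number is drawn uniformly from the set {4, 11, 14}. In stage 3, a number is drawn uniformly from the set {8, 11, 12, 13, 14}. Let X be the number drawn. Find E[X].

E[X | stage 1] = (2+3+7+9+11)/5 = 32/5.
E[X | stage 2] = (4+11+14)/3 = 29/3.
E[X | stage 3] = (8+11+12+13+14)/5 = 58/5.
E[X] = (1/3)·(32/5) + (1/3)·(29/3) + (1/3)·(58/5) = 83/9.

83/9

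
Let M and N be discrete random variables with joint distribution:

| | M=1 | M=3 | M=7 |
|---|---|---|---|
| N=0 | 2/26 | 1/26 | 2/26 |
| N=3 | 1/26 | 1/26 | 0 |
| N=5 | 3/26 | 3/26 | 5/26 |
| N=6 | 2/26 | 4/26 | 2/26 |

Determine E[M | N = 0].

19/5

P(N = 0) = 5/26.
Σ M·P over the event = 1·(2/26) + 3·(1/26) + 7·(2/26) = 19/26.
E[M | N = 0] = (19/26) / (5/26) = 19/5.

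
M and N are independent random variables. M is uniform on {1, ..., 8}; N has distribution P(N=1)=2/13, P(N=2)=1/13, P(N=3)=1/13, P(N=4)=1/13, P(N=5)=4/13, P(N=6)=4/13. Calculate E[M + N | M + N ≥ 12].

268/21

P(M + N ≥ 12) = 21/104.
Summing (M+N)·P(x,y) over outcomes with M + N ≥ 12 gives 67/26.
E[M + N | M + N ≥ 12] = (67/26) / (21/104) = 268/21.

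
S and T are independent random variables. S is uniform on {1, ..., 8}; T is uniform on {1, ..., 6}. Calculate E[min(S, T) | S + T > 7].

P(S + T > 7) = 9/16.
Summing min(S,T)·P(x,y) over outcomes with S + T > 7 gives 33/16.
E[min(S, T) | S + T > 7] = (33/16) / (9/16) = 11/3.

11/3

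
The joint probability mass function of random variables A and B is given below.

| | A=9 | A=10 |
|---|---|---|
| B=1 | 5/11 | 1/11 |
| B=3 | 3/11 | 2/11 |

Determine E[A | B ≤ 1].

P(B ≤ 1) = 6/11.
Summing A·P(A=x,B=y) over the conditioning event gives 5.
E[A | B ≤ 1] = (5) / (6/11) = 55/6.

55/6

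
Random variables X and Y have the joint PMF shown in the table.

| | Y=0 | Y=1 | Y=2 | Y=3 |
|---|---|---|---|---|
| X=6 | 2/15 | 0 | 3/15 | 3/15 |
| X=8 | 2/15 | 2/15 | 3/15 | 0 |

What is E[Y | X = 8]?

8/7

P(X = 8) = 7/15.
Σ Y·P over the event = 0·(2/15) + 1·(2/15) + 2·(3/15) = 8/15.
E[Y | X = 8] = (8/15) / (7/15) = 8/7.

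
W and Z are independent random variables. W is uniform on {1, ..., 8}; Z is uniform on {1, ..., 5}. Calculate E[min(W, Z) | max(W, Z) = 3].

Outcomes with max(W, Z) = 3: (1,3), (2,3), (3,1), (3,2), (3,3), each with probability 1/40.
E[min(W, Z) | max(W, Z) = 3] = (1 + 2 + 1 + 2 + 3) / 5 = 9/5.

9/5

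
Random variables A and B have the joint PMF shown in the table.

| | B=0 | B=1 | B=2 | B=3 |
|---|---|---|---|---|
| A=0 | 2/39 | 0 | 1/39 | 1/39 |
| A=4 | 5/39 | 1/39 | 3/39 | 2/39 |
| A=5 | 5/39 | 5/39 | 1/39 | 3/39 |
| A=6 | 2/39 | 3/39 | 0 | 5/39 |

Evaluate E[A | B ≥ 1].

117/25

P(B ≥ 1) = 25/39.
Summing A·P(A=x,B=y) over the conditioning event gives 3.
E[A | B ≥ 1] = (3) / (25/39) = 117/25.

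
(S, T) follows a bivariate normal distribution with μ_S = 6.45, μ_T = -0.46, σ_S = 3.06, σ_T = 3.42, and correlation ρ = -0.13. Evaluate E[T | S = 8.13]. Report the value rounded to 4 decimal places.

-0.7041

The regression of T on S has slope ρ·σ_T/σ_S and passes through (μ_S, μ_T).
E[T | S=8.13] = -0.46 + (-0.13)·(3.42/3.06)·(8.13 − (6.45)) = -0.46 + (-0.14529)·(1.68) = -0.7041.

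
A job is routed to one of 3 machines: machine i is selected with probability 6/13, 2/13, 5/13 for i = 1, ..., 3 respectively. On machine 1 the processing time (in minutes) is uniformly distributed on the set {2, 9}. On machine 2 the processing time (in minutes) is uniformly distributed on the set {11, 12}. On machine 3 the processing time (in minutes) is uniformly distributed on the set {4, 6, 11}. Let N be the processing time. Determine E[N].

E[N | machine 1] = (2+9)/2 = 11/2.
E[N | machine 2] = (11+12)/2 = 23/2.
E[N | machine 3] = (4+6+11)/3 = 7.
By the law of total expectation,
E[N] = (6/13)·(11/2) + (2/13)·(23/2) + (5/13)·(7) = 7.

7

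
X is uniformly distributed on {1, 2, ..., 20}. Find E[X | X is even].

11

Given X is even, X is equally likely to be any of {2, 4, 6, 8, 10, 12, 14, 16, 18, 20}.
E[X | X is even] = (2 + 4 + 6 + 8 + 10 + 12 + 14 + 16 + 18 + 20) / 10 = 11.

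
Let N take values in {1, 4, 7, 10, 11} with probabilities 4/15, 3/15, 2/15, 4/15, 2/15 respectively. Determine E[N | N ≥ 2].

P(N ≥ 2) = 11/15.
Σ over the event: 4·1/5 + 7·2/15 + 10·4/15 + 11·2/15 = 88/15.
E[N | N ≥ 2] = (88/15) / (11/15) = 8.

8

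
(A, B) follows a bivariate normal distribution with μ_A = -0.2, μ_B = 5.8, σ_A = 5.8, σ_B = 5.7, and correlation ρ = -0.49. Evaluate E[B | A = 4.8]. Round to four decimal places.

E[B | A=x] = μ_B + ρ(σ_B/σ_A)(x − μ_A) for jointly normal variables.
E[B | A=4.8] = 5.8 + (-0.49)·(5.7/5.8)·(4.8 − (-0.2)) = 5.8 + (-0.481552)·(5) = 3.3922.

3.3922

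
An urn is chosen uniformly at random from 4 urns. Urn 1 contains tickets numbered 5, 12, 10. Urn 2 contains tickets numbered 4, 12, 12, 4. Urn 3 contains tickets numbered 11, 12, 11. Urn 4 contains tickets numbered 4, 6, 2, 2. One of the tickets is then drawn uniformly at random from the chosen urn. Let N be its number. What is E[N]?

191/24

E[N | urn 1] = (5+12+10)/3 = 9.
E[N | urn 2] = (4+12+12+4)/4 = 8.
E[N | urn 3] = (11+12+11)/3 = 34/3.
E[N | urn 4] = (4+6+2+2)/4 = 7/2.
E[N] = (1/4)·(9) + (1/4)·(8) + (1/4)·(34/3) + (1/4)·(7/2) = 191/24.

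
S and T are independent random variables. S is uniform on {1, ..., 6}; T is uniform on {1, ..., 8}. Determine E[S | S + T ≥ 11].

5

Outcomes with S + T ≥ 11: (3,8), (4,7), (4,8), (5,6), (5,7), (5,8), (6,5), (6,6), (6,7), (6,8), each with probability 1/48.
E[S | S + T ≥ 11] = (3 + 4 + 4 + 5 + 5 + 5 + 6 + 6 + 6 + 6) / 10 = 5.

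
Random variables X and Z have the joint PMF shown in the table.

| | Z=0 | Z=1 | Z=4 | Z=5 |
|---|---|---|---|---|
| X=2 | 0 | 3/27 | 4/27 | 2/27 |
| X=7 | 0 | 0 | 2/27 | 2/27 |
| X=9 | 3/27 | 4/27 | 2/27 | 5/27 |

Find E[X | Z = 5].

P(Z = 5) = 1/3.
Σ X·P over the event = 2·(2/27) + 7·(2/27) + 9·(5/27) = 7/3.
E[X | Z = 5] = (7/3) / (1/3) = 7.

7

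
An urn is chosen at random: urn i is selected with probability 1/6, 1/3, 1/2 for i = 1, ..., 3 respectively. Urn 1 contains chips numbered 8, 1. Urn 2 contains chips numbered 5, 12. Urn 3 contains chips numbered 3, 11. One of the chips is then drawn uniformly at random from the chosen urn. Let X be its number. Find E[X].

85/12

E[X | urn 1] = (8+1)/2 = 9/2.
E[X | urn 2] = (5+12)/2 = 17/2.
E[X | urn 3] = (3+11)/2 = 7.
By the law of total expectation,
E[X] = (1/6)·(9/2) + (1/3)·(17/2) + (1/2)·(7) = 85/12.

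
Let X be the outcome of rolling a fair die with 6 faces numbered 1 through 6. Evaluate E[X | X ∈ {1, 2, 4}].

7/3

P(X ∈ {1, 2, 4}) = 1/2.
Σ over the event: 1·1/6 + 2·1/6 + 4·1/6 = 7/6.
E[X | X ∈ {1, 2, 4}] = (7/6) / (1/2) = 7/3.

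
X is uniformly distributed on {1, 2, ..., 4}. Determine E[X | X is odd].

Given X is odd, X is equally likely to be any of {1, 3}.
E[X | X is odd] = (1 + 3) / 2 = 2.

2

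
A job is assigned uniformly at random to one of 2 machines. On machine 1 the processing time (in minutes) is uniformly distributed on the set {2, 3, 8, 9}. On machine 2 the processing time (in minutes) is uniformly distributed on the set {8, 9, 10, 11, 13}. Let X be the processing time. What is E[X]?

E[X | machine 1] = (2+3+8+9)/4 = 11/2.
E[X | machine 2] = (8+9+10+11+13)/5 = 51/5.
E[X] = (1/2)·(11/2) + (1/2)·(51/5) = 157/20.

157/20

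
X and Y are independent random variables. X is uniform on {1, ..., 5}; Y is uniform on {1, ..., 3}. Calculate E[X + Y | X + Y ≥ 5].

55/9

Outcomes with X + Y ≥ 5: (2,3), (3,2), (3,3), (4,1), (4,2), (4,3), (5,1), (5,2), (5,3), each with probability 1/15.
E[X + Y | X + Y ≥ 5] = (5 + 5 + 6 + 5 + 6 + 7 + 6 + 7 + 8) / 9 = 55/9.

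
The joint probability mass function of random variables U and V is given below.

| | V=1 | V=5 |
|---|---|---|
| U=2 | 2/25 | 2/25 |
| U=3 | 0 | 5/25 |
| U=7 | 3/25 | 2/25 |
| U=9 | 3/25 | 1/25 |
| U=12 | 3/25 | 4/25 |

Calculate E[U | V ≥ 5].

P(V ≥ 5) = 14/25.
Σ U·P over the event = 2·(2/25) + 3·(5/25) + 7·(2/25) + 9·(1/25) + 12·(4/25) = 18/5.
E[U | V ≥ 5] = (18/5) / (14/25) = 45/7.

45/7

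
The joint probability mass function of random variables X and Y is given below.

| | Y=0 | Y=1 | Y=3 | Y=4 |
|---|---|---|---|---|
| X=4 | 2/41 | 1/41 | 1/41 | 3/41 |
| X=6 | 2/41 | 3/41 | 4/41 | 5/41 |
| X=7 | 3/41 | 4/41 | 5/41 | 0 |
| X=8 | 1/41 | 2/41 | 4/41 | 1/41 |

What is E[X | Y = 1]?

P(Y = 1) = 10/41.
Σ X·P over the event = 4·(1/41) + 6·(3/41) + 7·(4/41) + 8·(2/41) = 66/41.
E[X | Y = 1] = (66/41) / (10/41) = 33/5.

33/5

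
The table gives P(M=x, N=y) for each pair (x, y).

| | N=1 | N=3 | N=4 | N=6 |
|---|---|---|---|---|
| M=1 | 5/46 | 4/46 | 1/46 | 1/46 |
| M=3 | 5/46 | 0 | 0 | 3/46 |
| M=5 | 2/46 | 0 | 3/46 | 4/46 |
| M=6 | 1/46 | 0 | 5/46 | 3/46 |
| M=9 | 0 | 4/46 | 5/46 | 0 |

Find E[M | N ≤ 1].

36/13

P(N ≤ 1) = 13/46.
Σ M·P over the event = 1·(5/46) + 3·(5/46) + 5·(2/46) + 6·(1/46) = 18/23.
E[M | N ≤ 1] = (18/23) / (13/46) = 36/13.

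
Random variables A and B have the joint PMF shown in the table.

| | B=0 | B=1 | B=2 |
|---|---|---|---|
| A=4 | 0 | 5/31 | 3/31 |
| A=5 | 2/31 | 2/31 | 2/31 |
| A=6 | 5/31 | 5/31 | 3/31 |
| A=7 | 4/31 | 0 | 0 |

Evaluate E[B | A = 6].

P(A = 6) = 13/31.
Σ B·P over the event = 0·(5/31) + 1·(5/31) + 2·(3/31) = 11/31.
E[B | A = 6] = (11/31) / (13/31) = 11/13.

11/13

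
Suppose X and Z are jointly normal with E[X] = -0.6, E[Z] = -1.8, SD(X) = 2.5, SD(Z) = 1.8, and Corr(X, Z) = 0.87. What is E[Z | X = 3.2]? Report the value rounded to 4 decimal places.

E[Z | X=x] = μ_Z + ρ(σ_Z/σ_X)(x − μ_X) for jointly normal variables.
E[Z | X=3.2] = -1.8 + (0.87)·(1.8/2.5)·(3.2 − (-0.6)) = -1.8 + (0.6264)·(3.8) = 0.5803.

0.5803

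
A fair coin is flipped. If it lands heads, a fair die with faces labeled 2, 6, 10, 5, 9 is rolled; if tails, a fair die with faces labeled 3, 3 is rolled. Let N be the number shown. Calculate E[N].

E[N | heads] = (2+6+10+5+9)/5 = 32/5.
E[N | tails] = (3+3)/2 = 3.
By the law of total expectation,
E[N] = (1/2)·(32/5) + (1/2)·(3) = 47/10.

47/10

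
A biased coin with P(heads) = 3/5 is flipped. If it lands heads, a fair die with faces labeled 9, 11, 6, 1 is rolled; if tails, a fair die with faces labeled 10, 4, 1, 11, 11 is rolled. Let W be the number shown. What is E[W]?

E[W | heads] = (9+11+6+1)/4 = 27/4.
E[W | tails] = (10+4+1+11+11)/5 = 37/5.
E[W] = (3/5)·(27/4) + (2/5)·(37/5) = 701/100.

701/100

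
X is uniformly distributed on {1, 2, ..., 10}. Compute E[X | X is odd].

Given X is odd, X is equally likely to be any of {1, 3, 5, 7, 9}.
E[X | X is odd] = (1 + 3 + 5 + 7 + 9) / 5 = 5.

5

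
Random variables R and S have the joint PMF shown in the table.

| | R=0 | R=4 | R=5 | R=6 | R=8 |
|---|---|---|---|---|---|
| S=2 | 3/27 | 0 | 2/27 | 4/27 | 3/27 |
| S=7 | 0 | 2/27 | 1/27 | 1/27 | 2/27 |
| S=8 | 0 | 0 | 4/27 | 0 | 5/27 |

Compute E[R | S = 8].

20/3

P(S = 8) = 1/3.
Σ R·P over the event = 5·(4/27) + 8·(5/27) = 20/9.
E[R | S = 8] = (20/9) / (1/3) = 20/3.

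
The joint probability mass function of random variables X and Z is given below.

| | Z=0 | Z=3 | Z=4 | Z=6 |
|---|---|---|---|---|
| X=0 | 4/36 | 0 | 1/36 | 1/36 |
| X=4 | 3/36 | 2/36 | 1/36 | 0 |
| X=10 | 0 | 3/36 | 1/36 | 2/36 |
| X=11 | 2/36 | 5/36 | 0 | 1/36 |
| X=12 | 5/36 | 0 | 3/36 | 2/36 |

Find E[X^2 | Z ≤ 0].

P(Z ≤ 0) = 7/18.
Σ X^2·P over the event = 0·(4/36) + 16·(3/36) + 121·(2/36) + 144·(5/36) = 505/18.
E[X^2 | Z ≤ 0] = (505/18) / (7/18) = 505/7.

505/7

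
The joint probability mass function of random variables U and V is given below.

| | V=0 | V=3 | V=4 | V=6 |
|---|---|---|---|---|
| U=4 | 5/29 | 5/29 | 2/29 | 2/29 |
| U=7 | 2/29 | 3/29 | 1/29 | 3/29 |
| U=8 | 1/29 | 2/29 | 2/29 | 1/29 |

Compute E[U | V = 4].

P(V = 4) = 5/29.
Σ U·P over the event = 4·(2/29) + 7·(1/29) + 8·(2/29) = 31/29.
E[U | V = 4] = (31/29) / (5/29) = 31/5.

31/5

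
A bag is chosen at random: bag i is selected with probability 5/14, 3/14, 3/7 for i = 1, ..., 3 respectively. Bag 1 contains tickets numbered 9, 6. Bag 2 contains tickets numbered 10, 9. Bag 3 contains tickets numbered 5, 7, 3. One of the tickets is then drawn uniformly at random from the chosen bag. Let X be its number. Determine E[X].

48/7

E[X | bag 1] = (9+6)/2 = 15/2.
E[X | bag 2] = (10+9)/2 = 19/2.
E[X | bag 3] = (5+7+3)/3 = 5.
E[X] = (5/14)·(15/2) + (3/14)·(19/2) + (3/7)·(5) = 48/7.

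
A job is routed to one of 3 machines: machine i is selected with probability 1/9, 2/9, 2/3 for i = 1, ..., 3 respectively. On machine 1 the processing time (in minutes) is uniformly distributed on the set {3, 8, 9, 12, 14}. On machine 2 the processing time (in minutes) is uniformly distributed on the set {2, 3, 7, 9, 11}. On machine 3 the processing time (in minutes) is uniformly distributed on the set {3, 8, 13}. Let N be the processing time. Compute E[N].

E[N | machine 1] = (3+8+9+12+14)/5 = 46/5.
E[N | machine 2] = (2+3+7+9+11)/5 = 32/5.
E[N | machine 3] = (3+8+13)/3 = 8.
E[N] = (1/9)·(46/5) + (2/9)·(32/5) + (2/3)·(8) = 70/9.

70/9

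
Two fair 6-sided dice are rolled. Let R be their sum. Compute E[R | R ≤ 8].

P(R ≤ 8) = 13/18.
Σ over the event: 2·1/36 + 3·1/18 + 4·1/12 + 5·1/9 + 6·5/36 + 7·1/6 + 8·5/36 = 38/9.
E[R | R ≤ 8] = (38/9) / (13/18) = 76/13.

76/13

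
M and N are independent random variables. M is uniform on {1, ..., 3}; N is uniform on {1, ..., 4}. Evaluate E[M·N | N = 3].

6

Outcomes with N = 3: (1,3), (2,3), (3,3), each with probability 1/12.
E[M·N | N = 3] = (3 + 6 + 9) / 3 = 6.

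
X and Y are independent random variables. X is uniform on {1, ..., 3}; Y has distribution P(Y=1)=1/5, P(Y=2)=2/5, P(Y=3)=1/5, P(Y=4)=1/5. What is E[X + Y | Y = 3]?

5

P(Y = 3) = 1/5.
Summing (X+Y)·P(x,y) over outcomes with Y = 3 gives 1.
E[X + Y | Y = 3] = (1) / (1/5) = 5.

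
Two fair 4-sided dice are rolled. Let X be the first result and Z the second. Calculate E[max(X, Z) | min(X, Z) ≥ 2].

31/9

P(min(X, Z) ≥ 2) = 9/16.
Summing max(X,Z)·P(x,y) over outcomes with min(X, Z) ≥ 2 gives 31/16.
E[max(X, Z) | min(X, Z) ≥ 2] = (31/16) / (9/16) = 31/9.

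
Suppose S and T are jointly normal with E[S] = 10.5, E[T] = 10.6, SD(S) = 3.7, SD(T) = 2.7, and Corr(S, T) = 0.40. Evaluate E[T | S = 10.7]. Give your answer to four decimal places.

For a bivariate normal, E[T | S=x] = μ_T + ρ·(σ_T/σ_S)·(x − μ_S).
E[T | S=10.7] = 10.6 + (0.40)·(2.7/3.7)·(10.7 − (10.5)) = 10.6 + (0.29189)·(0.2) = 10.6584.

10.6584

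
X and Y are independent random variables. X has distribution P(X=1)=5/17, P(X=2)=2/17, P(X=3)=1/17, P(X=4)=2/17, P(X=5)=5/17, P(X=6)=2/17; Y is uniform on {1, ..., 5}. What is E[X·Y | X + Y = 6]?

P(X + Y = 6) = 3/17.
Summing XY·P(x,y) over outcomes with X + Y = 6 gives 91/85.
E[X·Y | X + Y = 6] = (91/85) / (3/17) = 91/15.

91/15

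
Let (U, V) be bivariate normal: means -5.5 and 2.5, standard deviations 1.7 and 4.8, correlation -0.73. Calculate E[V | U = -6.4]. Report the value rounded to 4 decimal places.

E[V | U=x] = μ_V + ρ(σ_V/σ_U)(x − μ_U) for jointly normal variables.
E[V | U=-6.4] = 2.5 + (-0.73)·(4.8/1.7)·(-6.4 − (-5.5)) = 2.5 + (-2.0612)·(-0.9) = 4.3551.

4.3551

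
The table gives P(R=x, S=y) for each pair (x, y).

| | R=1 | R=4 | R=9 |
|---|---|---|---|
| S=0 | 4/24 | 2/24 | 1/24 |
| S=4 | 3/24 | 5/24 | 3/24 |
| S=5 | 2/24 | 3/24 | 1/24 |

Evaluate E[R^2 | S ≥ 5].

131/6

P(S ≥ 5) = 1/4.
Σ R^2·P over the event = 1·(2/24) + 16·(3/24) + 81·(1/24) = 131/24.
E[R^2 | S ≥ 5] = (131/24) / (1/4) = 131/6.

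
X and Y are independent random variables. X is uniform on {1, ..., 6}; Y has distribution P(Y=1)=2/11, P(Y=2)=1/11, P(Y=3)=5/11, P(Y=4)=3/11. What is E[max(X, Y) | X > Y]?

166/35

P(X > Y) = 35/66.
Summing max(X,Y)·P(x,y) over outcomes with X > Y gives 83/33.
E[max(X, Y) | X > Y] = (83/33) / (35/66) = 166/35.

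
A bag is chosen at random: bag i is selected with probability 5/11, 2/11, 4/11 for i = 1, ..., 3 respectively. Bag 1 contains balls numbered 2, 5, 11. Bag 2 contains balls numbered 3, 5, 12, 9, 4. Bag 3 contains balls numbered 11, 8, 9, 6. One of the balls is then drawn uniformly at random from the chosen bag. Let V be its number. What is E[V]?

E[V | bag 1] = (2+5+11)/3 = 6.
E[V | bag 2] = (3+5+12+9+4)/5 = 33/5.
E[V | bag 3] = (11+8+9+6)/4 = 17/2.
E[V] = (5/11)·(6) + (2/11)·(33/5) + (4/11)·(17/2) = 386/55.

386/55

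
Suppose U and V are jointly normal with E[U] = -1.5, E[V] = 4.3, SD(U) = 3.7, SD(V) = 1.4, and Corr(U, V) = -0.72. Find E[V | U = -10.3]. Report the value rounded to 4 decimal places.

6.6974

E[V | U=x] = μ_V + ρ(σ_V/σ_U)(x − μ_U) for jointly normal variables.
E[V | U=-10.3] = 4.3 + (-0.72)·(1.4/3.7)·(-10.3 − (-1.5)) = 4.3 + (-0.27243)·(-8.8) = 6.6974.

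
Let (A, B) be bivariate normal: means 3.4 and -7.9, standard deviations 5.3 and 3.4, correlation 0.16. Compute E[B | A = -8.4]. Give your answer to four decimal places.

The regression of B on A has slope ρ·σ_B/σ_A and passes through (μ_A, μ_B).
E[B | A=-8.4] = -7.9 + (0.16)·(3.4/5.3)·(-8.4 − (3.4)) = -7.9 + (0.10264)·(-11.8) = -9.1112.

-9.1112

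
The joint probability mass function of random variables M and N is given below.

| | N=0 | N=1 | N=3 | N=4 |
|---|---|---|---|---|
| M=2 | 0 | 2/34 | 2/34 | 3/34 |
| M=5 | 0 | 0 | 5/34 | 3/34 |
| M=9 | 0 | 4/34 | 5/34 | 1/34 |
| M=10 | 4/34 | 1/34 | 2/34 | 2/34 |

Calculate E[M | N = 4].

50/9

P(N = 4) = 9/34.
Summing M·P(M=x,N=y) over the conditioning event gives 25/17.
E[M | N = 4] = (25/17) / (9/34) = 50/9.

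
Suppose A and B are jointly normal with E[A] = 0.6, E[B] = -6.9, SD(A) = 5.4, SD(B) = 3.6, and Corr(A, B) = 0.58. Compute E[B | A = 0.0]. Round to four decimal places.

The regression of B on A has slope ρ·σ_B/σ_A and passes through (μ_A, μ_B).
E[B | A=0.0] = -6.9 + (0.58)·(3.6/5.4)·(0.0 − (0.6)) = -6.9 + (0.38667)·(-0.6) = -7.1320.

-7.1320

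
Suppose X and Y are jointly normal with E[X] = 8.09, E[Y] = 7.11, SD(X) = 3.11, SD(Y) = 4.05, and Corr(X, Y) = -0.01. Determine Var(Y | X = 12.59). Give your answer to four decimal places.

Var(Y | X=x) = (1 − ρ²)·σ_Y².
Var(Y | X=12.59) = (4.05)²·(1 − (-0.01)²) = 16.4025·0.9999 = 16.4009.

16.4009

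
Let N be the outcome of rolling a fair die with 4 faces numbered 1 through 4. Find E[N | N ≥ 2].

3

Given N ≥ 2, N is equally likely to be any of {2, 3, 4}.
E[N | N ≥ 2] = (2 + 3 + 4) / 3 = 3.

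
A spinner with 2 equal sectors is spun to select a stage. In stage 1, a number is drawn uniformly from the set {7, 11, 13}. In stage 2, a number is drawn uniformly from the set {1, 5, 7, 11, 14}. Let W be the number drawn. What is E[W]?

E[W | stage 1] = (7+11+13)/3 = 31/3.
E[W | stage 2] = (1+5+7+11+14)/5 = 38/5.
E[W] = (1/2)·(31/3) + (1/2)·(38/5) = 269/30.

269/30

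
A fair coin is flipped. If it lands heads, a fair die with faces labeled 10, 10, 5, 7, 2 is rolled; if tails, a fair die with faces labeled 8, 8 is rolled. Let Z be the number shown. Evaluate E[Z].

37/5

E[Z | heads] = (10+10+5+7+2)/5 = 34/5.
E[Z | tails] = (8+8)/2 = 8.
E[Z] = (1/2)·(34/5) + (1/2)·(8) = 37/5.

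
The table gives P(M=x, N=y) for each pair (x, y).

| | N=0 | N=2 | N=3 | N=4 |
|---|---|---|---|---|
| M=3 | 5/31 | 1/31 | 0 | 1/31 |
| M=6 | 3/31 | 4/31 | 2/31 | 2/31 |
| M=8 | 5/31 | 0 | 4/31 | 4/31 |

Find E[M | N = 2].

27/5

P(N = 2) = 5/31.
Σ M·P over the event = 3·(1/31) + 6·(4/31) = 27/31.
E[M | N = 2] = (27/31) / (5/31) = 27/5.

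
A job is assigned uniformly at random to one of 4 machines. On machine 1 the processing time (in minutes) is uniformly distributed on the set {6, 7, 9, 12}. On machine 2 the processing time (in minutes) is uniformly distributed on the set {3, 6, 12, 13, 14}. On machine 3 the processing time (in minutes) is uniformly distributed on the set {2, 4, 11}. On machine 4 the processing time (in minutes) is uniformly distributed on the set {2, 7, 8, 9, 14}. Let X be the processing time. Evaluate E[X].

953/120

E[X | machine 1] = (6+7+9+12)/4 = 17/2.
E[X | machine 2] = (3+6+12+13+14)/5 = 48/5.
E[X | machine 3] = (2+4+11)/3 = 17/3.
E[X | machine 4] = (2+7+8+9+14)/5 = 8.
By the law of total expectation,
E[X] = (1/4)·(17/2) + (1/4)·(48/5) + (1/4)·(17/3) + (1/4)·(8) = 953/120.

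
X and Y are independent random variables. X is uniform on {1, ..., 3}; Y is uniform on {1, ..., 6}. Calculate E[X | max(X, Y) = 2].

5/3

P(max(X, Y) = 2) = 1/6.
Summing X·P(x,y) over outcomes with max(X, Y) = 2 gives 5/18.
E[X | max(X, Y) = 2] = (5/18) / (1/6) = 5/3.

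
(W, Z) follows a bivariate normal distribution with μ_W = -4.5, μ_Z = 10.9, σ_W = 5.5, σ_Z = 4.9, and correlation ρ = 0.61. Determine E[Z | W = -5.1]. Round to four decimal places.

The regression of Z on W has slope ρ·σ_Z/σ_W and passes through (μ_W, μ_Z).
E[Z | W=-5.1] = 10.9 + (0.61)·(4.9/5.5)·(-5.1 − (-4.5)) = 10.9 + (0.54345)·(-0.6) = 10.5739.

10.5739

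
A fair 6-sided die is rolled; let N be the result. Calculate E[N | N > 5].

6

Given N > 5, N is equally likely to be any of {6}.
E[N | N > 5] = (6) / 1 = 6.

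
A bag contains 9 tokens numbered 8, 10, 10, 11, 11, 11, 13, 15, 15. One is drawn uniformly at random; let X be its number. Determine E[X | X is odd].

P(X is odd) = 2/3.
Σ over the event: 11·1/3 + 13·1/9 + 15·2/9 = 76/9.
E[X | X is odd] = (76/9) / (2/3) = 38/3.

38/3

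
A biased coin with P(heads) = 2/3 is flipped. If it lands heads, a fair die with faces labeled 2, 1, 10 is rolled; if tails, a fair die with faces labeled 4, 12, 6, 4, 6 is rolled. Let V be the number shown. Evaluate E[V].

226/45

E[V | heads] = (2+1+10)/3 = 13/3.
E[V | tails] = (4+12+6+4+6)/5 = 32/5.
E[V] = (2/3)·(13/3) + (1/3)·(32/5) = 226/45.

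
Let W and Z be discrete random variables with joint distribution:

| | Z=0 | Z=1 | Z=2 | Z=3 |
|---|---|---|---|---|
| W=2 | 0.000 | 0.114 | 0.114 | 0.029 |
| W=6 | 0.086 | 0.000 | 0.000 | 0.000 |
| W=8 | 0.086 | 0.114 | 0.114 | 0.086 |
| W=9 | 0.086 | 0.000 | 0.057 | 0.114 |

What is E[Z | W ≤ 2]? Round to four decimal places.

P(W ≤ 2) = 0.257.
Σ Z·P over the event = 1·(0.114) + 2·(0.114) + 3·(0.029) = 0.429.
E[Z | W ≤ 2] = (0.429) / (0.257) = 1.6693.

1.6693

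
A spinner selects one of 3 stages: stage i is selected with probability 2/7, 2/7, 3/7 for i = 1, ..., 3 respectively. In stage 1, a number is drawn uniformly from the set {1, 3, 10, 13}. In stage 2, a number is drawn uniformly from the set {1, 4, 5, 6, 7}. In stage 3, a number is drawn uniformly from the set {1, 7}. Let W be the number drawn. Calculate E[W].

E[W | stage 1] = (1+3+10+13)/4 = 27/4.
E[W | stage 2] = (1+4+5+6+7)/5 = 23/5.
E[W | stage 3] = (1+7)/2 = 4.
By the law of total expectation,
E[W] = (2/7)·(27/4) + (2/7)·(23/5) + (3/7)·(4) = 347/70.

347/70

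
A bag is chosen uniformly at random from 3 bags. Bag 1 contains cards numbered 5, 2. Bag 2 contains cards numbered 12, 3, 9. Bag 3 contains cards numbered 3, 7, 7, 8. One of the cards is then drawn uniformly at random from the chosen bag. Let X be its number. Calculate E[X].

71/12

E[X | bag 1] = (5+2)/2 = 7/2.
E[X | bag 2] = (12+3+9)/3 = 8.
E[X | bag 3] = (3+7+7+8)/4 = 25/4.
E[X] = (1/3)·(7/2) + (1/3)·(8) + (1/3)·(25/4) = 71/12.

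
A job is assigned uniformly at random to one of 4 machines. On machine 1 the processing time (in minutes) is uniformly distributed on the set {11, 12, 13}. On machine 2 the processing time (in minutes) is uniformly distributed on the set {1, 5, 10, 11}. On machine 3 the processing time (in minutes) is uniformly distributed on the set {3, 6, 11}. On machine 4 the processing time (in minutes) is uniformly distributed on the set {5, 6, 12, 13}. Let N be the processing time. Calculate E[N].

E[N | machine 1] = (11+12+13)/3 = 12.
E[N | machine 2] = (1+5+10+11)/4 = 27/4.
E[N | machine 3] = (3+6+11)/3 = 20/3.
E[N | machine 4] = (5+6+12+13)/4 = 9.
E[N] = (1/4)·(12) + (1/4)·(27/4) + (1/4)·(20/3) + (1/4)·(9) = 413/48.

413/48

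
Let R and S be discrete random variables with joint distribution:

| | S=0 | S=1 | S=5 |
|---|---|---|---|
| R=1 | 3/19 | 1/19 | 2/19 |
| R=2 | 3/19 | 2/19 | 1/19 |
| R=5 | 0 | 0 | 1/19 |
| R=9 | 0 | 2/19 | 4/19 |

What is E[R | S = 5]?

45/8

P(S = 5) = 8/19.
Σ R·P over the event = 1·(2/19) + 2·(1/19) + 5·(1/19) + 9·(4/19) = 45/19.
E[R | S = 5] = (45/19) / (8/19) = 45/8.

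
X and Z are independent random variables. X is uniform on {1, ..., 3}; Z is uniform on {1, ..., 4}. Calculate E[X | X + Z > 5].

Outcomes with X + Z > 5: (2,4), (3,3), (3,4), each with probability 1/12.
E[X | X + Z > 5] = (2 + 3 + 3) / 3 = 8/3.

8/3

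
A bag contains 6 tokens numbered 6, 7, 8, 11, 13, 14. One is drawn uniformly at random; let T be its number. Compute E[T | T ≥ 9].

38/3

P(T ≥ 9) = 1/2.
Σ over the event: 11·1/6 + 13·1/6 + 14·1/6 = 19/3.
E[T | T ≥ 9] = (19/3) / (1/2) = 38/3.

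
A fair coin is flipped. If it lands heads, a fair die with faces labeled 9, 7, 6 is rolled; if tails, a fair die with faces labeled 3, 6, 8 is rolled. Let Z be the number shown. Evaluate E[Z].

E[Z | heads] = (9+7+6)/3 = 22/3.
E[Z | tails] = (3+6+8)/3 = 17/3.
E[Z] = (1/2)·(22/3) + (1/2)·(17/3) = 13/2.

13/2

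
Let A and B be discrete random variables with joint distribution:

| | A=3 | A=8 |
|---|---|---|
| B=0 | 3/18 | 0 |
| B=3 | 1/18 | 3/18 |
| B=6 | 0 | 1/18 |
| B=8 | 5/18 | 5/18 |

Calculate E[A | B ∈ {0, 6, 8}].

36/7

P(B ∈ {0, 6, 8}) = 7/9.
Σ A·P over the event = 3·(3/18) + 3·(5/18) + 8·(1/18) + 8·(5/18) = 4.
E[A | B ∈ {0, 6, 8}] = (4) / (7/9) = 36/7.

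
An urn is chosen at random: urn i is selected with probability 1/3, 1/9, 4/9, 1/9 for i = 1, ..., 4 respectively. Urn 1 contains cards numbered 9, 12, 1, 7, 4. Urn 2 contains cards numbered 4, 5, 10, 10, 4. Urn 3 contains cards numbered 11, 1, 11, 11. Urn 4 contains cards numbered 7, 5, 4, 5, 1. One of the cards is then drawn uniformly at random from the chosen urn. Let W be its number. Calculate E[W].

36/5

E[W | urn 1] = (9+12+1+7+4)/5 = 33/5.
E[W | urn 2] = (4+5+10+10+4)/5 = 33/5.
E[W | urn 3] = (11+1+11+11)/4 = 17/2.
E[W | urn 4] = (7+5+4+5+1)/5 = 22/5.
By the law of total expectation,
E[W] = (1/3)·(33/5) + (1/9)·(33/5) + (4/9)·(17/2) + (1/9)·(22/5) = 36/5.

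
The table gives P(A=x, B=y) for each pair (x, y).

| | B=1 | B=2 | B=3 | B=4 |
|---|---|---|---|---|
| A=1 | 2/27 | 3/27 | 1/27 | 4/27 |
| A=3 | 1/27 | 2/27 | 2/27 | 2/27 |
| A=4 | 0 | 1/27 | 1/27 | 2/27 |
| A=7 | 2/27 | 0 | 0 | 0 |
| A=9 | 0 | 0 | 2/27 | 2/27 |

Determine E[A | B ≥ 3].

P(B ≥ 3) = 16/27.
Σ A·P over the event = 1·(1/27) + 1·(4/27) + 3·(2/27) + 3·(2/27) + 4·(1/27) + 4·(2/27) + 9·(2/27) + 9·(2/27) = 65/27.
E[A | B ≥ 3] = (65/27) / (16/27) = 65/16.

65/16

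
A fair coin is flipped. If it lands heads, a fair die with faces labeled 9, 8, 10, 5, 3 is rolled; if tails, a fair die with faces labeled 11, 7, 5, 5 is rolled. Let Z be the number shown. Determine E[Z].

E[Z | heads] = (9+8+10+5+3)/5 = 7.
E[Z | tails] = (11+7+5+5)/4 = 7.
By the law of total expectation,
E[Z] = (1/2)·(7) + (1/2)·(7) = 7.

7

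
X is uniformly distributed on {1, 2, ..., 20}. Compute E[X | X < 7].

Given X < 7, X is equally likely to be any of {1, 2, 3, 4, 5, 6}.
E[X | X < 7] = (1 + 2 + 3 + 4 + 5 + 6) / 6 = 7/2.

7/2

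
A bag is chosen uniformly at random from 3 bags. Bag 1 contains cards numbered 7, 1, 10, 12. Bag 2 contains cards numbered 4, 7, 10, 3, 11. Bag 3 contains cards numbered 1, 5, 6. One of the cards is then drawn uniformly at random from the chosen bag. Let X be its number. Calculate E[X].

E[X | bag 1] = (7+1+10+12)/4 = 15/2.
E[X | bag 2] = (4+7+10+3+11)/5 = 7.
E[X | bag 3] = (1+5+6)/3 = 4.
By the law of total expectation,
E[X] = (1/3)·(15/2) + (1/3)·(7) + (1/3)·(4) = 37/6.

37/6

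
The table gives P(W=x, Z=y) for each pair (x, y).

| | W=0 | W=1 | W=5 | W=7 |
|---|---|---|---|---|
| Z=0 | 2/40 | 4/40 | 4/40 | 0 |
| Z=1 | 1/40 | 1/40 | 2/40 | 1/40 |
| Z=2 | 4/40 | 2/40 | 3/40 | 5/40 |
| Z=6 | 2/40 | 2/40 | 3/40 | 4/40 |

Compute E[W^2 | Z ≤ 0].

P(Z ≤ 0) = 1/4.
Σ W^2·P over the event = 0·(2/40) + 1·(4/40) + 25·(4/40) = 13/5.
E[W^2 | Z ≤ 0] = (13/5) / (1/4) = 52/5.

52/5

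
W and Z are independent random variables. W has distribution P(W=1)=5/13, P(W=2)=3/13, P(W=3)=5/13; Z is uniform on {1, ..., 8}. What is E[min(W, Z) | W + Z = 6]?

P(W + Z = 6) = 1/8.
Summing min(W,Z)·P(x,y) over outcomes with W + Z = 6 gives 1/4.
E[min(W, Z) | W + Z = 6] = (1/4) / (1/8) = 2.

2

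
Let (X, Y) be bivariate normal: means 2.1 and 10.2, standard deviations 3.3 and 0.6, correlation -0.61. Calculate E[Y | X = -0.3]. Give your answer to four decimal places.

E[Y | X=x] = μ_Y + ρ(σ_Y/σ_X)(x − μ_X) for jointly normal variables.
E[Y | X=-0.3] = 10.2 + (-0.61)·(0.6/3.3)·(-0.3 − (2.1)) = 10.2 + (-0.11091)·(-2.4) = 10.4662.

10.4662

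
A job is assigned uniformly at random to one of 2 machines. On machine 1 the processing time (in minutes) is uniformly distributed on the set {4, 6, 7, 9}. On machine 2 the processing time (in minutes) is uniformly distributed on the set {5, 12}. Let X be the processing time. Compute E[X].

15/2

E[X | machine 1] = (4+6+7+9)/4 = 13/2.
E[X | machine 2] = (5+12)/2 = 17/2.
E[X] = (1/2)·(13/2) + (1/2)·(17/2) = 15/2.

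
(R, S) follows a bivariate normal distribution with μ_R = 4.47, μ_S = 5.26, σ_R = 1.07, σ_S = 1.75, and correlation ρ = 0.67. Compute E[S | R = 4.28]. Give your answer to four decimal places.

5.0518

For a bivariate normal, E[S | R=x] = μ_S + ρ·(σ_S/σ_R)·(x − μ_R).
E[S | R=4.28] = 5.26 + (0.67)·(1.75/1.07)·(4.28 − (4.47)) = 5.26 + (1.0958)·(-0.19) = 5.0518.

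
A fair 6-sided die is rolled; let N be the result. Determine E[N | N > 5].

6

Given N > 5, N is equally likely to be any of {6}.
E[N | N > 5] = (6) / 1 = 6.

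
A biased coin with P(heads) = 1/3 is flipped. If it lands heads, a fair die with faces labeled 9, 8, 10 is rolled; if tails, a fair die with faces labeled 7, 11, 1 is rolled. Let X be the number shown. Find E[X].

65/9

E[X | heads] = (9+8+10)/3 = 9.
E[X | tails] = (7+11+1)/3 = 19/3.
E[X] = (1/3)·(9) + (2/3)·(19/3) = 65/9.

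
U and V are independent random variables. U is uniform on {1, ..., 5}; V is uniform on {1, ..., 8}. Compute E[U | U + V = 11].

Outcomes with U + V = 11: (3,8), (4,7), (5,6), each with probability 1/40.
E[U | U + V = 11] = (3 + 4 + 5) / 3 = 4.

4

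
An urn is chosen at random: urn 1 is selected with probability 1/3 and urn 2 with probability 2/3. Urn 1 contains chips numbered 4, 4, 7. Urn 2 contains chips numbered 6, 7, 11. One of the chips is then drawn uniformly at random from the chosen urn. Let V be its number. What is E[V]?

7

E[V | urn 1] = (4+4+7)/3 = 5.
E[V | urn 2] = (6+7+11)/3 = 8.
By the law of total expectation,
E[V] = (1/3)·(5) + (2/3)·(8) = 7.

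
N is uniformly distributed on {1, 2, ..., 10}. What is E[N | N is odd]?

5

Given N is odd, N is equally likely to be any of {1, 3, 5, 7, 9}.
E[N | N is odd] = (1 + 3 + 5 + 7 + 9) / 5 = 5.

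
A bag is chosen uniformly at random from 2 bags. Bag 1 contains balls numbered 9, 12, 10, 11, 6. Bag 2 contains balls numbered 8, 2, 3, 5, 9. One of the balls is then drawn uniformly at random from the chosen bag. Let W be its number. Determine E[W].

E[W | bag 1] = (9+12+10+11+6)/5 = 48/5.
E[W | bag 2] = (8+2+3+5+9)/5 = 27/5.
By the law of total expectation,
E[W] = (1/2)·(48/5) + (1/2)·(27/5) = 15/2.

15/2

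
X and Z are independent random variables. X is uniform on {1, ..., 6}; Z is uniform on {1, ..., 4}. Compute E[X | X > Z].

32/7

P(X > Z) = 7/12.
Summing X·P(x,y) over outcomes with X > Z gives 8/3.
E[X | X > Z] = (8/3) / (7/12) = 32/7.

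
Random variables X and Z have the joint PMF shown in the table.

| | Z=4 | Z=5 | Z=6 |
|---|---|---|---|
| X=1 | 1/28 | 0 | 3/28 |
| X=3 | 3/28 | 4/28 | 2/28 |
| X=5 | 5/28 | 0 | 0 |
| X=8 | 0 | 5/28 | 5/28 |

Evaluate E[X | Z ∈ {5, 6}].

P(Z ∈ {5, 6}) = 19/28.
Σ X·P over the event = 1·(3/28) + 3·(4/28) + 3·(2/28) + 8·(5/28) + 8·(5/28) = 101/28.
E[X | Z ∈ {5, 6}] = (101/28) / (19/28) = 101/19.

101/19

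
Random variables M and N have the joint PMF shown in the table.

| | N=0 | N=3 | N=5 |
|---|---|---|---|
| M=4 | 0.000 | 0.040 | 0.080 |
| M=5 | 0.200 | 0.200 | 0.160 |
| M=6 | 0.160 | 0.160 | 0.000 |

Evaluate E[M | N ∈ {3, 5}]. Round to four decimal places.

5.0625

P(N ∈ {3, 5}) = 0.640.
Σ M·P over the event = 4·(0.040) + 4·(0.080) + 5·(0.200) + 5·(0.160) + 6·(0.160) = 3.240.
E[M | N ∈ {3, 5}] = (3.240) / (0.640) = 5.0625.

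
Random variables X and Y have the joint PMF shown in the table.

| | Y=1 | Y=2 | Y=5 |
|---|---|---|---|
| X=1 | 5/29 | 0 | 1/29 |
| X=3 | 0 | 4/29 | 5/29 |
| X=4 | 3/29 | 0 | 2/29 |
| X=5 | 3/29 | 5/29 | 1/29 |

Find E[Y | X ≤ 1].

P(X ≤ 1) = 6/29.
Σ Y·P over the event = 1·(5/29) + 5·(1/29) = 10/29.
E[Y | X ≤ 1] = (10/29) / (6/29) = 5/3.

5/3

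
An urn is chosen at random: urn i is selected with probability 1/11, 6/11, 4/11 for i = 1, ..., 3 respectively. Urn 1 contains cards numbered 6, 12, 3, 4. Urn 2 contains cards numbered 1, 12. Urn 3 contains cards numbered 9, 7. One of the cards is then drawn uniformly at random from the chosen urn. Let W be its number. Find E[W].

E[W | urn 1] = (6+12+3+4)/4 = 25/4.
E[W | urn 2] = (1+12)/2 = 13/2.
E[W | urn 3] = (9+7)/2 = 8.
E[W] = (1/11)·(25/4) + (6/11)·(13/2) + (4/11)·(8) = 309/44.

309/44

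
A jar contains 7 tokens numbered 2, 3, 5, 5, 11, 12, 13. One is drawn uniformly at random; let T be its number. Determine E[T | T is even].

P(T is even) = 2/7.
Σ over the event: 2·1/7 + 12·1/7 = 2.
E[T | T is even] = (2) / (2/7) = 7.

7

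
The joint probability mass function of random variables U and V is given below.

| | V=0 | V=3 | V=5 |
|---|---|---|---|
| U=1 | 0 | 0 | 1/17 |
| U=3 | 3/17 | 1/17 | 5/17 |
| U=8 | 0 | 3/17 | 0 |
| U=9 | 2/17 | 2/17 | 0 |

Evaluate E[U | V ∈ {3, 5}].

P(V ∈ {3, 5}) = 12/17.
Σ U·P over the event = 1·(1/17) + 3·(1/17) + 3·(5/17) + 8·(3/17) + 9·(2/17) = 61/17.
E[U | V ∈ {3, 5}] = (61/17) / (12/17) = 61/12.

61/12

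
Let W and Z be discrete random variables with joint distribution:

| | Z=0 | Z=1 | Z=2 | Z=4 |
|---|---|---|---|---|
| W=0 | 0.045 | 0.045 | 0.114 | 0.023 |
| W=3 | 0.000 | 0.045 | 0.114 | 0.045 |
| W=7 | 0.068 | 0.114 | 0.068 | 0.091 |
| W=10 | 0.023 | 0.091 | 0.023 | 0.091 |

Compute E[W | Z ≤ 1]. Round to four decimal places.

5.9142

P(Z ≤ 1) = 0.431.
Σ W·P over the event = 0·(0.045) + 0·(0.045) + 3·(0.045) + 7·(0.068) + 7·(0.114) + 10·(0.023) + 10·(0.091) = 2.549.
E[W | Z ≤ 1] = (2.549) / (0.431) = 5.9142.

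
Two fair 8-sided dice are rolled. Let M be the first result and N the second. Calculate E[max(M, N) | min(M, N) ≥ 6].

67/9

P(min(M, N) ≥ 6) = 9/64.
Summing max(M,N)·P(x,y) over outcomes with min(M, N) ≥ 6 gives 67/64.
E[max(M, N) | min(M, N) ≥ 6] = (67/64) / (9/64) = 67/9.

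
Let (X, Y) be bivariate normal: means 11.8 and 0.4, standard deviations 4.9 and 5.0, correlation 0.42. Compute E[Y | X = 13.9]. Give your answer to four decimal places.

For a bivariate normal, E[Y | X=x] = μ_Y + ρ·(σ_Y/σ_X)·(x − μ_X).
E[Y | X=13.9] = 0.4 + (0.42)·(5.0/4.9)·(13.9 − (11.8)) = 0.4 + (0.42857)·(2.1) = 1.3000.

1.3000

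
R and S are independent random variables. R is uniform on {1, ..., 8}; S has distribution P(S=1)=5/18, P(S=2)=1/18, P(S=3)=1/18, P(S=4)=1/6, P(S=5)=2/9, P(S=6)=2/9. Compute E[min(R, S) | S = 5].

P(S = 5) = 2/9.
Summing min(R,S)·P(x,y) over outcomes with S = 5 gives 5/6.
E[min(R, S) | S = 5] = (5/6) / (2/9) = 15/4.

15/4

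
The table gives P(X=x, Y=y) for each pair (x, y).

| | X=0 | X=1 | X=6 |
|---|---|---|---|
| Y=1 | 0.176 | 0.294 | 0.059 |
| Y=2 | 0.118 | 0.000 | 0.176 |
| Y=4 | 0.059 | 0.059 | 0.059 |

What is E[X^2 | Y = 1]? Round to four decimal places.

4.5709

P(Y = 1) = 0.529.
Σ X^2·P over the event = 0·(0.176) + 1·(0.294) + 36·(0.059) = 2.418.
E[X^2 | Y = 1] = (2.418) / (0.529) = 4.5709.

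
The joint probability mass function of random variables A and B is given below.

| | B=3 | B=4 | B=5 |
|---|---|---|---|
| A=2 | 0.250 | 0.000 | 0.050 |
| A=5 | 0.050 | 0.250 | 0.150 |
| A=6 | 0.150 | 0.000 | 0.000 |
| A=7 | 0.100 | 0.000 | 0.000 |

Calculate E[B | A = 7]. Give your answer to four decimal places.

3.0000

P(A = 7) = 0.100.
Summing B·P(A=x,B=y) over the conditioning event gives 0.300.
E[B | A = 7] = (0.300) / (0.100) = 3.0000.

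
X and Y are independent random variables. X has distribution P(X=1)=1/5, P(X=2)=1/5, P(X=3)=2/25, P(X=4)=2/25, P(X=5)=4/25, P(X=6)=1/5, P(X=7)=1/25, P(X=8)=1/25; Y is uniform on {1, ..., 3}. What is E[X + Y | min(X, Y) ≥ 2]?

P(min(X, Y) ≥ 2) = 8/15.
Summing (X+Y)·P(x,y) over outcomes with min(X, Y) ≥ 2 gives 278/75.
E[X + Y | min(X, Y) ≥ 2] = (278/75) / (8/15) = 139/20.

139/20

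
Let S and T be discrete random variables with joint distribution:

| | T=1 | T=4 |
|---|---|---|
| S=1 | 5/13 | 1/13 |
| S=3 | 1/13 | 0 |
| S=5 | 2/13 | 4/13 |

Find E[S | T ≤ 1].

9/4

P(T ≤ 1) = 8/13.
Σ S·P over the event = 1·(5/13) + 3·(1/13) + 5·(2/13) = 18/13.
E[S | T ≤ 1] = (18/13) / (8/13) = 9/4.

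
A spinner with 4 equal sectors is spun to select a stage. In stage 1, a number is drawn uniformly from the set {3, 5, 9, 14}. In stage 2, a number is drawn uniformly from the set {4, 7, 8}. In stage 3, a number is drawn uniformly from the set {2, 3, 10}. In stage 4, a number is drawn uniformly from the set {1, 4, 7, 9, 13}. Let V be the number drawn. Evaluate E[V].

1553/240

E[V | stage 1] = (3+5+9+14)/4 = 31/4.
E[V | stage 2] = (4+7+8)/3 = 19/3.
E[V | stage 3] = (2+3+10)/3 = 5.
E[V | stage 4] = (1+4+7+9+13)/5 = 34/5.
E[V] = (1/4)·(31/4) + (1/4)·(19/3) + (1/4)·(5) + (1/4)·(34/5) = 1553/240.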